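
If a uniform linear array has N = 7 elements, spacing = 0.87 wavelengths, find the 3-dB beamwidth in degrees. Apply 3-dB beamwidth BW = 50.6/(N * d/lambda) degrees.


BW = 50.6 / (7 * 0.87) = 50.6 / 6.09 = 8.31

8.31 deg


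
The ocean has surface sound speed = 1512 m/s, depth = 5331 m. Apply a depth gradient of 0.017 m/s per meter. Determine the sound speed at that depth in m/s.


c = 1512 + 0.017 * 5331 = 1602.627

1602.627 m/s


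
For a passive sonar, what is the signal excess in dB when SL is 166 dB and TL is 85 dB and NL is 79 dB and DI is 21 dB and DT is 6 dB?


SE = SL - TL - NL + DI - DT = 166 - 85 - 79 + 21 - 6 = 17

17 dB


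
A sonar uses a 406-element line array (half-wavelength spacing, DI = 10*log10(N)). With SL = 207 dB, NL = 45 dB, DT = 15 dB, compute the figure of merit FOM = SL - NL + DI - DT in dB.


Step 1: DI = 10*log10(406) = 26.09 dB
Step 2: FOM = SL - NL + DI - DT = 207 - 45 + 26.09 - 15 = 173.09

173.09 dB


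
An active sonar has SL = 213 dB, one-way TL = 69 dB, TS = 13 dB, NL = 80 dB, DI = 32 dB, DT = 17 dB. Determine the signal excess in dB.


SE = SL - 2*TL + TS - NL + DI - DT = 213 - 2*69 + (13) - 80 + 32 - 17 = 23

23 dB


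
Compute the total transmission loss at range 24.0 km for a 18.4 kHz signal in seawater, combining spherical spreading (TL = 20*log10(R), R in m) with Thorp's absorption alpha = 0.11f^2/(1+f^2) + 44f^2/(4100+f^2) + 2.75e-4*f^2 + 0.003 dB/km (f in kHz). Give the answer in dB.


173.09 dB


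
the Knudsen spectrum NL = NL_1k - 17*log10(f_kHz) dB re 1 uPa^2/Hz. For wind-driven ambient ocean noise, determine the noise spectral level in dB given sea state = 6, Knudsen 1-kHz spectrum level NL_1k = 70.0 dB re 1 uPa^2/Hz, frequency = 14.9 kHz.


50.06 dB


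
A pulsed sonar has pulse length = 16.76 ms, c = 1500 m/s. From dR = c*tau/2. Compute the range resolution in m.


dR = c*tau/2 = 1500 * 16.76e-3 / 2 = 12.57

12.57 m


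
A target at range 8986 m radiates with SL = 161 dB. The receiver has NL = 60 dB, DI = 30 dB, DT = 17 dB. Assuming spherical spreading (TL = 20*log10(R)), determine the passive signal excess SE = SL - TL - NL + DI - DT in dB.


Step 1: TL = 20*log10(8986) = 79.07 dB
Step 2: SE = 161 - 79.07 - 60 + 30 - 17 = 34.93

34.93 dB


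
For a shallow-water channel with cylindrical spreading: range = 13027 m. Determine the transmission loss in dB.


41.15 dB


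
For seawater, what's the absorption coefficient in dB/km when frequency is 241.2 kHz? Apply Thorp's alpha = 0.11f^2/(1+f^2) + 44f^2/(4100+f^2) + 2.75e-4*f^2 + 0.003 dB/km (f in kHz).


f^2 = 58177.44
alpha = 0.11*58177.44/(1+58177.44) + 44*58177.44/(4100+58177.44) + 2.75e-4*58177.44 + 0.003 = 57.215

57.215 dB/km


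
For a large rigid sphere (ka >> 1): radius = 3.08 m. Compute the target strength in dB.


TS = 10*log10(3.08^2 / 4) = 10*log10(2.3716) = 3.75

3.75 dB


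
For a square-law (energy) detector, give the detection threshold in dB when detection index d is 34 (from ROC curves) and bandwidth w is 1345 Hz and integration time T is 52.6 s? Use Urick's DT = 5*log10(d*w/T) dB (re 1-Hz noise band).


DT = 5*log10(d*w/T) = 5*log10(34 * 1345 / 52.6) = 5*log10(869.39) = 14.7

14.7 dB


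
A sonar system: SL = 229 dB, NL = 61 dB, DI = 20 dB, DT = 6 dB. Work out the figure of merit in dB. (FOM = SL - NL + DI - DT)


FOM = SL - NL + DI - DT = 229 - 61 + 20 - 6 = 182

182 dB


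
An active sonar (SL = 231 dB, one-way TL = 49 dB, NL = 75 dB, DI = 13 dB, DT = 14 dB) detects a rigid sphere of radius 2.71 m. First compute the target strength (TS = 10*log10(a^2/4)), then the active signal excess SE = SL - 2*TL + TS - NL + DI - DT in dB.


Step 1: TS = 10*log10(2.71^2/4) = 2.64 dB
Step 2: SE = SL - 2*TL + TS - NL + DI - DT = 231 - 2*49 + (2.64) - 75 + 13 - 14 = 59.64

59.64 dB


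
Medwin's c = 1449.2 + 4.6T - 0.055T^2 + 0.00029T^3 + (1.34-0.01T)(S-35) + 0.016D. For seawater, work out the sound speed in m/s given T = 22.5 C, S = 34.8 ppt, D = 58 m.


c = 1449.2 + 4.6*22.5 - 0.055*22.5^2 + 0.00029*22.5^3 + (1.34 - 0.01*22.5)*(34.8 - 35) + 0.016*58 = 1528.86

1528.86 m/s


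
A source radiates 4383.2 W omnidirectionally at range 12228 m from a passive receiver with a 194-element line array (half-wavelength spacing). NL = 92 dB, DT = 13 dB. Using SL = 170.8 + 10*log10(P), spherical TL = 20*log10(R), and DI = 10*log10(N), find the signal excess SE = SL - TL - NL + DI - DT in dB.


Step 1: SL = 170.8 + 10*log10(4383.2) = 207.22 dB
Step 2: TL = 20*log10(12228) = 81.75 dB
Step 3: DI = 10*log10(194) = 22.88 dB
Step 4: SE = SL - TL - NL + DI - DT = 207.22 - 81.75 - 92 + 22.88 - 13 = 43.35

43.35 dB


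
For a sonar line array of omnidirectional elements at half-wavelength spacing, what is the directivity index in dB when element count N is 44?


16.43 dB


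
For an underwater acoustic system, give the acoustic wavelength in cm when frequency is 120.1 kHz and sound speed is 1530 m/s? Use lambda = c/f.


lambda = c/f = 1530 / 120100 = 0.0127 m = 1.27 cm

1.27 cm


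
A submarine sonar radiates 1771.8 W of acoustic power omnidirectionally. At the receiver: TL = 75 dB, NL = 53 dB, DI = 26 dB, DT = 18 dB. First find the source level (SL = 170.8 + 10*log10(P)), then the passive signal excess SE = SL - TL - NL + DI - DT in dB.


Step 1: SL = 170.8 + 10*log10(1771.8) = 203.28 dB
Step 2: SE = SL - TL - NL + DI - DT = 203.28 - 75 - 53 + 26 - 18 = 83.28

83.28 dB


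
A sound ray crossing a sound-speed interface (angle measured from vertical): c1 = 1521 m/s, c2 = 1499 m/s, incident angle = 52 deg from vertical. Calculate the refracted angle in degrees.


sin(theta2) = (c2/c1)*sin(theta1) = (1499/1521)*sin(52 deg) = 0.77661
theta2 = arcsin(0.77661) = 50.95

50.95 deg


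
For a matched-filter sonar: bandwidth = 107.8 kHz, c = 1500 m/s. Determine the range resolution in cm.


dR = c/(2*BW) = 1500 / (2 * 107.8e3) = 0.007 m = 0.7 cm

0.7 cm


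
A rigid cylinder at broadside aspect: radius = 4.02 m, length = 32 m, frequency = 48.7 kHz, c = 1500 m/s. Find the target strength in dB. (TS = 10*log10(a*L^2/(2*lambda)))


lambda = 1500/48700 = 0.0308 m
TS = 10*log10(4.02*32^2/(2*0.0308)) = 48.25

48.25 dB


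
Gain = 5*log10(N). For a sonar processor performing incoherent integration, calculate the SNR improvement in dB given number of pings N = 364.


12.81 dB


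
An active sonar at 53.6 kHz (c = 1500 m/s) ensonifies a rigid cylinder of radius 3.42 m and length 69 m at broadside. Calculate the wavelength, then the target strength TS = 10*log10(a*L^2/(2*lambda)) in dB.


Step 1: lambda = c/f = 1500/53600 = 0.02799 m
Step 2: TS = 10*log10(a*L^2/(2*lambda)) = 10*log10(3.42*69^2/(2*0.02799)) = 54.64

54.64 dB


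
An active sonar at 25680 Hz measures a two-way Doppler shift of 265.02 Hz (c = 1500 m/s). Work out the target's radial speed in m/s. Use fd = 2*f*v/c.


From fd = 2*f*v/c, v = c*fd/(2*f) = 1500 * 265.02 / (2*25680) = 7.74

7.74 m/s


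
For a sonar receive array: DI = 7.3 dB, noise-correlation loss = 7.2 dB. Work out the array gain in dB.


AG = DI - L_corr = 7.3 - 7.2 = 0.1

0.1 dB


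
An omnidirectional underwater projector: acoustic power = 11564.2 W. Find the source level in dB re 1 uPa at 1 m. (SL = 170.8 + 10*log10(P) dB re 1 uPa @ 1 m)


211.43 dB


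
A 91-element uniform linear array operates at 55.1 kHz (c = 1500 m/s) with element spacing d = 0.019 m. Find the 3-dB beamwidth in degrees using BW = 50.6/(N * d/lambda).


0.8 deg


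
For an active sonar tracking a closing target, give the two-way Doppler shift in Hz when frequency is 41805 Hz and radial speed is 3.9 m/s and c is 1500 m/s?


fd = 2*f*v/c = 2 * 41805 * 3.9 / 1500 = 217.39

217.39 Hz


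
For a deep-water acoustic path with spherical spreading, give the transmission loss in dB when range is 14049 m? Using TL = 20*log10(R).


TL = 20*log10(14049) = 82.95

82.95 dB


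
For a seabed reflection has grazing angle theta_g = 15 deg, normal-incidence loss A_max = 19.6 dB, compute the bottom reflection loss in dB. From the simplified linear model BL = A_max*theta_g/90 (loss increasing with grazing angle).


BL = A_max * theta_g / 90 = 19.6 * 15 / 90 = 3.27

3.27 dB


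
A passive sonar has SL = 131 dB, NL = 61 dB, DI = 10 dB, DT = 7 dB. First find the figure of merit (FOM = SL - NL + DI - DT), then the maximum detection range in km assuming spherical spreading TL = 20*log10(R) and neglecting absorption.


Step 1: FOM = SL - NL + DI - DT = 131 - 61 + 10 - 7 = 73 dB
Step 2: at max range FOM = TL = 20*log10(R), so R = 10^(73/20) = 4466.84 m = 4.47 km

4.47 km


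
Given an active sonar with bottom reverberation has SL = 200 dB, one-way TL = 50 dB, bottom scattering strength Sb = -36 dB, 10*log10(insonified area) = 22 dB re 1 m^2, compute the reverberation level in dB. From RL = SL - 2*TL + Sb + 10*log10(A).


RL = SL - 2*TL + Sb + 10*log10(A) = 200 - 2*50 + (-36) + 22 = 86

86 dB


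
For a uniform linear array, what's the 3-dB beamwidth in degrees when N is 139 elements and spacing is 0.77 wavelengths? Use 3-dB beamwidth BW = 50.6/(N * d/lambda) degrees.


0.47 deg


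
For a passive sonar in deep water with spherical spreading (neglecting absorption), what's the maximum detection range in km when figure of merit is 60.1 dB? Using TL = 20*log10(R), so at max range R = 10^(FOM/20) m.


At max range FOM = TL, so 20*log10(R) = 60.1
R = 10^(60.1/20) = 1011.58 m = 1.01 km

1.01 km


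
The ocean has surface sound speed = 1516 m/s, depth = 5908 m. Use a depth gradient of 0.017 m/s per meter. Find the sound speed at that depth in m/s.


c = 1516 + 0.017 * 5908 = 1616.436

1616.436 m/s


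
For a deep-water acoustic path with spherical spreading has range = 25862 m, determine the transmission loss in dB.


TL = 20*log10(25862) = 88.25

88.25 dB


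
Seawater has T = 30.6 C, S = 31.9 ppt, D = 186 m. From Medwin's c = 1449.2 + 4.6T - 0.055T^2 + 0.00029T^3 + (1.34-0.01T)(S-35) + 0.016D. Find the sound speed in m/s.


c = 1449.2 + 4.6*30.6 - 0.055*30.6^2 + 0.00029*30.6^3 + (1.34 - 0.01*30.6)*(31.9 - 35) + 0.016*186 = 1546.54

1546.54 m/s


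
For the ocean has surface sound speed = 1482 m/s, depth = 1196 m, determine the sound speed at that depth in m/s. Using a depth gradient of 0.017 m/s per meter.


c = 1482 + 0.017 * 1196 = 1502.332

1502.332 m/s


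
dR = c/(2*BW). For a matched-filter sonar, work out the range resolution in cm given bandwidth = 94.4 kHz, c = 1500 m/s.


dR = c/(2*BW) = 1500 / (2 * 94.4e3) = 0.0079 m = 0.79 cm

0.79 cm


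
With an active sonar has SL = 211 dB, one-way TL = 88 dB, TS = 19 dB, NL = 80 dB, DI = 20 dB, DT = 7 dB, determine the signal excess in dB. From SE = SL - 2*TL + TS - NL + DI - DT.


-13 dB


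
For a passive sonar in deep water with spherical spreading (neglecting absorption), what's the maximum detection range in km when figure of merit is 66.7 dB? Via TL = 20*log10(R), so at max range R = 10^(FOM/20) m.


2.16 km


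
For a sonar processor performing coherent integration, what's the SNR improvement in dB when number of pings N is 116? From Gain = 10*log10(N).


Gain = 10*log10(116) = 20.64

20.64 dB


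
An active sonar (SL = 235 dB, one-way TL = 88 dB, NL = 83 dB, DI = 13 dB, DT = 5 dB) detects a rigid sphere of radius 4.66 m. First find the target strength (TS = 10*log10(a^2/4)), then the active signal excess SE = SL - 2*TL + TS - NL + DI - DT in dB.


Step 1: TS = 10*log10(4.66^2/4) = 7.35 dB
Step 2: SE = SL - 2*TL + TS - NL + DI - DT = 235 - 2*88 + (7.35) - 83 + 13 - 5 = -8.65

-8.65 dB


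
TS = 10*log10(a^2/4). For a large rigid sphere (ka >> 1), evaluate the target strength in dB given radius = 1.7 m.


TS = 10*log10(1.7^2 / 4) = 10*log10(0.7225) = -1.41

-1.41 dB


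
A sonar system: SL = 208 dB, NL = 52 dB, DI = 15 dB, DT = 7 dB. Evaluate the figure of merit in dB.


FOM = SL - NL + DI - DT = 208 - 52 + 15 - 7 = 164

164 dB


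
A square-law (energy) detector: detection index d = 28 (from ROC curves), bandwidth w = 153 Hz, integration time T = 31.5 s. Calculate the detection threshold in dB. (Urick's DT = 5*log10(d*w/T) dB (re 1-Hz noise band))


10.67 dB


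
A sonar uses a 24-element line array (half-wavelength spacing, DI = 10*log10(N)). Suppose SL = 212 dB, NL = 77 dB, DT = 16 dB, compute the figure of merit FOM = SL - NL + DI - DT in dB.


Step 1: DI = 10*log10(24) = 13.8 dB
Step 2: FOM = SL - NL + DI - DT = 212 - 77 + 13.8 - 16 = 132.8

132.8 dB


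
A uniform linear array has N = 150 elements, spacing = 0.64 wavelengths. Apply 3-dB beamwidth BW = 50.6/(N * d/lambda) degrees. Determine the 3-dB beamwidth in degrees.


0.53 deg


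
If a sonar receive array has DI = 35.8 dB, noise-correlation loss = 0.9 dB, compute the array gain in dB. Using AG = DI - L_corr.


AG = DI - L_corr = 35.8 - 0.9 = 34.9

34.9 dB


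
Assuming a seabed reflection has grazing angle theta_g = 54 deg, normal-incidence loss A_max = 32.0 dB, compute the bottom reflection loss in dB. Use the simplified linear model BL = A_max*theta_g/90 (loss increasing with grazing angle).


BL = A_max * theta_g / 90 = 32.0 * 54 / 90 = 19.2

19.2 dB


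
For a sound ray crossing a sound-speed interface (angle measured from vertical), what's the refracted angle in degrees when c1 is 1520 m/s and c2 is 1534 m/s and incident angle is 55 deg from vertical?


sin(theta2) = (c2/c1)*sin(theta1) = (1534/1520)*sin(55 deg) = 0.8267
theta2 = arcsin(0.8267) = 55.76

55.76 deg


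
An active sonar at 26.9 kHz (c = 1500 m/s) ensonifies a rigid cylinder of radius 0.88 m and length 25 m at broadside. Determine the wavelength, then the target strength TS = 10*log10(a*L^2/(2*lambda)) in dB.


Step 1: lambda = c/f = 1500/26900 = 0.05576 m
Step 2: TS = 10*log10(a*L^2/(2*lambda)) = 10*log10(0.88*25^2/(2*0.05576)) = 36.93

36.93 dB


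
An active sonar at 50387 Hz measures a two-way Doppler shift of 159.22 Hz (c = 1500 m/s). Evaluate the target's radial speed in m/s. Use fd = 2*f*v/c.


From fd = 2*f*v/c, v = c*fd/(2*f) = 1500 * 159.22 / (2*50387) = 2.37

2.37 m/s


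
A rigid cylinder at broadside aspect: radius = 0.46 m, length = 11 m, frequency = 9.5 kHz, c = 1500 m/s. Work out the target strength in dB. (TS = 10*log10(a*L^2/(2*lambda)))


22.46 dB


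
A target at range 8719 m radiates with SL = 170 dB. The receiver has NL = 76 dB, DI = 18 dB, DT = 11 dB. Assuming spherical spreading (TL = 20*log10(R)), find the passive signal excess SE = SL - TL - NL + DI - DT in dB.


Step 1: TL = 20*log10(8719) = 78.81 dB
Step 2: SE = 170 - 78.81 - 76 + 18 - 11 = 22.19

22.19 dB


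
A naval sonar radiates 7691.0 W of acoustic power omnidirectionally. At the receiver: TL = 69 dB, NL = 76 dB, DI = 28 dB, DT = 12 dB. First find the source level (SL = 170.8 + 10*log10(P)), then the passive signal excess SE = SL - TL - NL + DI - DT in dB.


Step 1: SL = 170.8 + 10*log10(7691.0) = 209.66 dB
Step 2: SE = SL - TL - NL + DI - DT = 209.66 - 69 - 76 + 28 - 12 = 80.66

80.66 dB


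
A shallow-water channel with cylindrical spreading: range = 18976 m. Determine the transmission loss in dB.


TL = 10*log10(18976) = 42.78

42.78 dB


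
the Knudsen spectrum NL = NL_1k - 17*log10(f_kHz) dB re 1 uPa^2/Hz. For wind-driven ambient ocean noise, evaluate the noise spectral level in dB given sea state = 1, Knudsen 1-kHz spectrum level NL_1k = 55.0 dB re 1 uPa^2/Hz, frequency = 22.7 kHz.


NL = NL_1k - 17*log10(f_kHz) = 55.0 - 17*log10(22.7) = 55.0 - (23.05) = 31.95

31.95 dB


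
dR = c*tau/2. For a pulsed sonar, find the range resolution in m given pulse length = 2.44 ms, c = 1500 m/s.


dR = c*tau/2 = 1500 * 2.44e-3 / 2 = 1.83

1.83 m


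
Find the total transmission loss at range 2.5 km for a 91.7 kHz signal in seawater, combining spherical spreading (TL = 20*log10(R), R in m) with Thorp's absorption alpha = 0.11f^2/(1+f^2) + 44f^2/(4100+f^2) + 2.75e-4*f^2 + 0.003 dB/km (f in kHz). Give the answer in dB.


Step 1 (Thorp): alpha = 0.11*8408.89/(1+8408.89) + 44*8408.89/(4100+8408.89) + 2.75e-4*8408.89 + 0.003 = 32.0037 dB/km
Step 2: TL_spread = 20*log10(2500) = 67.96 dB
Step 3: TL_abs = alpha*R = 32.0037 * 2.5 = 80.01 dB
Step 4: TL_total = 67.96 + 80.01 = 147.97

147.97 dB


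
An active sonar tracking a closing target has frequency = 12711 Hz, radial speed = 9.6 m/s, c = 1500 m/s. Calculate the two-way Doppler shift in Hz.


fd = 2*f*v/c = 2 * 12711 * 9.6 / 1500 = 162.7

162.7 Hz


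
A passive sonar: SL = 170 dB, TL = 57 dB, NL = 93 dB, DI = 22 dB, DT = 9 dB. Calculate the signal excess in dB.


SE = SL - TL - NL + DI - DT = 170 - 57 - 93 + 22 - 9 = 33

33 dB


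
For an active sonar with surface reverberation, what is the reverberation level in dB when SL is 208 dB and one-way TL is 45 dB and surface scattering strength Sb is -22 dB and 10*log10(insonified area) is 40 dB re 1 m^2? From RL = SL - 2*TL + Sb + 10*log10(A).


RL = SL - 2*TL + Sb + 10*log10(A) = 208 - 2*45 + (-22) + 40 = 136

136 dB


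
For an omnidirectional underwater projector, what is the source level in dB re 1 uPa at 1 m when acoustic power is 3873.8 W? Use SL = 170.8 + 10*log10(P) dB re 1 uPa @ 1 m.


SL = 170.8 + 10*log10(3873.8) = 170.8 + 35.88 = 206.68

206.68 dB


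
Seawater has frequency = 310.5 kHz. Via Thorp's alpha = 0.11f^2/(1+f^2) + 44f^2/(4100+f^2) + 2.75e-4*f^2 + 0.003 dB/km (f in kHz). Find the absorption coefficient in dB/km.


68.831 dB/km


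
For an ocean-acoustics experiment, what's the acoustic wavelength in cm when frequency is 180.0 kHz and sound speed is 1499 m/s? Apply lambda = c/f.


0.83 cm


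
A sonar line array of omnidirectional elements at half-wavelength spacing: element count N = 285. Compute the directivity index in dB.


DI = 10*log10(285) = 24.55

24.55 dB


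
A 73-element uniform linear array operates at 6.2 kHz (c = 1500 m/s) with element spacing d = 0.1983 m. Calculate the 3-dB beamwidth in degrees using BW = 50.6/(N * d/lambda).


Step 1: lambda = 1500/6200 = 0.24194 m
Step 2: d/lambda = 0.1983/0.24194 = 0.8196
Step 3: BW = 50.6/(N * d/lambda) = 50.6/(73 * 0.8196) = 0.85

0.85 deg


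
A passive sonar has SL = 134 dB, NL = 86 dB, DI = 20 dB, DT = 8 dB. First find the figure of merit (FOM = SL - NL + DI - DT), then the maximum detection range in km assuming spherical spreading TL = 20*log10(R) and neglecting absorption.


Step 1: FOM = SL - NL + DI - DT = 134 - 86 + 20 - 8 = 60 dB
Step 2: at max range FOM = TL = 20*log10(R), so R = 10^(60/20) = 1000.0 m = 1.0 km

1.0 km


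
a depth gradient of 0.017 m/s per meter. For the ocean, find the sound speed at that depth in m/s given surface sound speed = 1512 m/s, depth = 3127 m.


c = 1512 + 0.017 * 3127 = 1565.159

1565.159 m/s


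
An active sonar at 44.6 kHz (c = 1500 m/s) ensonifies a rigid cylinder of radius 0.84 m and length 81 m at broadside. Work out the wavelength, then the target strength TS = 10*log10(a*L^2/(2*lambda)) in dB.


Step 1: lambda = c/f = 1500/44600 = 0.03363 m
Step 2: TS = 10*log10(a*L^2/(2*lambda)) = 10*log10(0.84*81^2/(2*0.03363)) = 49.13

49.13 dB


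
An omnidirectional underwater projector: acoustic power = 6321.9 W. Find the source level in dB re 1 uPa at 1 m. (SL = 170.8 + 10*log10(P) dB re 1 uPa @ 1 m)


SL = 170.8 + 10*log10(6321.9) = 170.8 + 38.01 = 208.81

208.81 dB


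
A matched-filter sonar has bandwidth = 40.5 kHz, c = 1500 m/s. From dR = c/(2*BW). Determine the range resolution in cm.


dR = c/(2*BW) = 1500 / (2 * 40.5e3) = 0.0185 m = 1.85 cm

1.85 cm


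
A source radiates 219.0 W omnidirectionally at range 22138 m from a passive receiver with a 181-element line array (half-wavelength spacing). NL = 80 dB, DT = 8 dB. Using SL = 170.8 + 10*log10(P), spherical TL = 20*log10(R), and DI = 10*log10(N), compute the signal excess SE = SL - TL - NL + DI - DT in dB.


Step 1: SL = 170.8 + 10*log10(219.0) = 194.2 dB
Step 2: TL = 20*log10(22138) = 86.9 dB
Step 3: DI = 10*log10(181) = 22.58 dB
Step 4: SE = SL - TL - NL + DI - DT = 194.2 - 86.9 - 80 + 22.58 - 8 = 41.88

41.88 dB


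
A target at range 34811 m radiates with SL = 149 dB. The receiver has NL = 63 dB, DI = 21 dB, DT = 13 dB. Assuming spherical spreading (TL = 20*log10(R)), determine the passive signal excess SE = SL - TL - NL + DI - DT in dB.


Step 1: TL = 20*log10(34811) = 90.83 dB
Step 2: SE = 149 - 90.83 - 63 + 21 - 13 = 3.17

3.17 dB


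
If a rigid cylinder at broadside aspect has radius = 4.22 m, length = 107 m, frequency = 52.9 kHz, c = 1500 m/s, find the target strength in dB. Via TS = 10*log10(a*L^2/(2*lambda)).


59.3 dB


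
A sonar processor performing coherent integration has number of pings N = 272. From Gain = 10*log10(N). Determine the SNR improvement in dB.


Gain = 10*log10(272) = 24.35

24.35 dB


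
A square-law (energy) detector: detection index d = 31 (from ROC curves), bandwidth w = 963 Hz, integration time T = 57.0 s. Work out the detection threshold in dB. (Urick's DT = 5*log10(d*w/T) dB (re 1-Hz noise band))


DT = 5*log10(d*w/T) = 5*log10(31 * 963 / 57.0) = 5*log10(523.74) = 13.6

13.6 dB


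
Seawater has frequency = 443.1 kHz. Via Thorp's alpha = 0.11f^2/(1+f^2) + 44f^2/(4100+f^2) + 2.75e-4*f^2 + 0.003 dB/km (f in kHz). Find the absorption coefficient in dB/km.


97.206 dB/km


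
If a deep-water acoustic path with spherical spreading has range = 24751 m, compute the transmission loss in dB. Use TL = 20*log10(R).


TL = 20*log10(24751) = 87.87

87.87 dB


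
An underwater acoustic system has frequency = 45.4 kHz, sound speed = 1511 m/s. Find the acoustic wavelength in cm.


lambda = c/f = 1511 / 45400 = 0.0333 m = 3.33 cm

3.33 cm


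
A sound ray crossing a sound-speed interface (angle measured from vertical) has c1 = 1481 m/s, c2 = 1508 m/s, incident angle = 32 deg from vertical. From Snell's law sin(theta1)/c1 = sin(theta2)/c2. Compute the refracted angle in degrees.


sin(theta2) = (c2/c1)*sin(theta1) = (1508/1481)*sin(32 deg) = 0.53958
theta2 = arcsin(0.53958) = 32.66

32.66 deg


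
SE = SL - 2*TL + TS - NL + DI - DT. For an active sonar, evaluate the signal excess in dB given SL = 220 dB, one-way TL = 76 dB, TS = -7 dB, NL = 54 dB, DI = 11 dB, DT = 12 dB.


SE = SL - 2*TL + TS - NL + DI - DT = 220 - 2*76 + (-7) - 54 + 11 - 12 = 6

6 dB


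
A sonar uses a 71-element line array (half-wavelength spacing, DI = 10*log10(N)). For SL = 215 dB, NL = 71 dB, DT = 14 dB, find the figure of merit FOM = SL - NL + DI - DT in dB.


Step 1: DI = 10*log10(71) = 18.51 dB
Step 2: FOM = SL - NL + DI - DT = 215 - 71 + 18.51 - 14 = 148.51

148.51 dB


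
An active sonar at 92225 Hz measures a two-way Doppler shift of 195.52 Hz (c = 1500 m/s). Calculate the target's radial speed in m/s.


From fd = 2*f*v/c, v = c*fd/(2*f) = 1500 * 195.52 / (2*92225) = 1.59

1.59 m/s


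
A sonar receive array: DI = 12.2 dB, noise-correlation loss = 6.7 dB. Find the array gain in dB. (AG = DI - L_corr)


AG = DI - L_corr = 12.2 - 6.7 = 5.5

5.5 dB


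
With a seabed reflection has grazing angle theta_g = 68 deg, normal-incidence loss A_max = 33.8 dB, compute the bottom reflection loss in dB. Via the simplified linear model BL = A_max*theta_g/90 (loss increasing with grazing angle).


BL = A_max * theta_g / 90 = 33.8 * 68 / 90 = 25.54

25.54 dB


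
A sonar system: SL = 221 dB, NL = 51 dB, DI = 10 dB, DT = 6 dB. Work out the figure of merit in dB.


FOM = SL - NL + DI - DT = 221 - 51 + 10 - 6 = 174

174 dB


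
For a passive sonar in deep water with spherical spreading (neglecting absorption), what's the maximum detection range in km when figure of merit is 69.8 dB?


At max range FOM = TL, so 20*log10(R) = 69.8
R = 10^(69.8/20) = 3090.3 m = 3.09 km

3.09 km


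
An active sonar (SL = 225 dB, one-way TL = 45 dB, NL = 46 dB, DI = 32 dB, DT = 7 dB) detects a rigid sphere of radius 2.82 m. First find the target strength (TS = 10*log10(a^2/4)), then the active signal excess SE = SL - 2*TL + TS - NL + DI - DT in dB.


Step 1: TS = 10*log10(2.82^2/4) = 2.98 dB
Step 2: SE = SL - 2*TL + TS - NL + DI - DT = 225 - 2*45 + (2.98) - 46 + 32 - 7 = 116.98

116.98 dB


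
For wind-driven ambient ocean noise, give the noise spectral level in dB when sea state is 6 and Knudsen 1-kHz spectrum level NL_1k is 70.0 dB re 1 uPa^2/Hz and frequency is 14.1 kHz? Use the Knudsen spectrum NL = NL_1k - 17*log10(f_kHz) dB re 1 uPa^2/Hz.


NL = NL_1k - 17*log10(f_kHz) = 70.0 - 17*log10(14.1) = 70.0 - (19.54) = 50.46

50.46 dB


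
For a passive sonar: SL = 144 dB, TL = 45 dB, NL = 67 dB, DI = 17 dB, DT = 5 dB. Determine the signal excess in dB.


SE = SL - TL - NL + DI - DT = 144 - 45 - 67 + 17 - 5 = 44

44 dB


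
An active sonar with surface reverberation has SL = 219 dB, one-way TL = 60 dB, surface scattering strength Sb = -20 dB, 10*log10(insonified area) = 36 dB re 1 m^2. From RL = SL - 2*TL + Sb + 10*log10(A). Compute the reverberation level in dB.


115 dB


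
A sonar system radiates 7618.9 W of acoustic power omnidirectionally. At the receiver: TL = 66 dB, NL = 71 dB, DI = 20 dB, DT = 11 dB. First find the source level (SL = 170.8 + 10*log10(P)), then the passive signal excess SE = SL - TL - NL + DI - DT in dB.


Step 1: SL = 170.8 + 10*log10(7618.9) = 209.62 dB
Step 2: SE = SL - TL - NL + DI - DT = 209.62 - 66 - 71 + 20 - 11 = 81.62

81.62 dB


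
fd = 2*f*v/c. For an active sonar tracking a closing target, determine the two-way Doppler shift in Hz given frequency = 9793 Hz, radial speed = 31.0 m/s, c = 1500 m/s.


404.78 Hz


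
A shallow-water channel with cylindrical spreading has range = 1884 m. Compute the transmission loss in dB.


TL = 10*log10(1884) = 32.75

32.75 dB


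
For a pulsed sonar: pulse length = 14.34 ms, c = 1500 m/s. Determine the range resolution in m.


10.755 m


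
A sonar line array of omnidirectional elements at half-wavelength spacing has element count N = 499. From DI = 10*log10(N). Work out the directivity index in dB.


26.98 dB


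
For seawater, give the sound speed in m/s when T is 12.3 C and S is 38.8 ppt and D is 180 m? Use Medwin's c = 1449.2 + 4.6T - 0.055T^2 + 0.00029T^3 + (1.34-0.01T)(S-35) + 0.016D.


1505.5 m/s


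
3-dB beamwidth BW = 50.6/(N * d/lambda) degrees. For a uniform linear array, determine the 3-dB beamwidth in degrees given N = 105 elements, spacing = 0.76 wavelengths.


BW = 50.6 / (105 * 0.76) = 50.6 / 79.8 = 0.63

0.63 deg


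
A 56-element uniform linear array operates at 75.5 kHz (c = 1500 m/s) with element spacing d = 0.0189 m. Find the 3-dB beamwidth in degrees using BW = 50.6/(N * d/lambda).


0.95 deg


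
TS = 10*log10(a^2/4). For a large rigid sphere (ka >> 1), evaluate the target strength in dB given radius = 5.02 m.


7.99 dB


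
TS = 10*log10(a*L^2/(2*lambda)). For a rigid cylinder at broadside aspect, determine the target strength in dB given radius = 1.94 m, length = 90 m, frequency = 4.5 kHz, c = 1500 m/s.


lambda = 1500/4500 = 0.33333 m
TS = 10*log10(1.94*90^2/(2*0.33333)) = 43.72

43.72 dB


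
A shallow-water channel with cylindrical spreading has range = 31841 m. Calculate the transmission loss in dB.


TL = 10*log10(31841) = 45.03

45.03 dB


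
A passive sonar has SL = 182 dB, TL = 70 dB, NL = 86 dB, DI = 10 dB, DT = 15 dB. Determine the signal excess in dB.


21 dB


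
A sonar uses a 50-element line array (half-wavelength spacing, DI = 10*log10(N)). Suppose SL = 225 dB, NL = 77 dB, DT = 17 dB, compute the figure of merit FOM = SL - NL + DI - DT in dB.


147.99 dB


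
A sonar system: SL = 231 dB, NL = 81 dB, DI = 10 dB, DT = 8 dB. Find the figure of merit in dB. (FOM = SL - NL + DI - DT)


FOM = SL - NL + DI - DT = 231 - 81 + 10 - 8 = 152

152 dB


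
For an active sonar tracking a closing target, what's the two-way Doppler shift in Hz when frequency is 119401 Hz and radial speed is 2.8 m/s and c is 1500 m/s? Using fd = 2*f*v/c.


fd = 2*f*v/c = 2 * 119401 * 2.8 / 1500 = 445.76

445.76 Hz


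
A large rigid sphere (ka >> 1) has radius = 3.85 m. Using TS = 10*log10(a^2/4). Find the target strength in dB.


TS = 10*log10(3.85^2 / 4) = 10*log10(3.705625) = 5.69

5.69 dB


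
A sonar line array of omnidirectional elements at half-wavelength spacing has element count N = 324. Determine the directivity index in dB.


25.11 dB


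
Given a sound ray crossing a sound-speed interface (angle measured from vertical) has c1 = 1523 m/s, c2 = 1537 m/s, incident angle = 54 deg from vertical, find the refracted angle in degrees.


54.73 deg


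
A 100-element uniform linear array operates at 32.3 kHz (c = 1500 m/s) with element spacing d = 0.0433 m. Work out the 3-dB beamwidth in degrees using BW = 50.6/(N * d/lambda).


Step 1: lambda = 1500/32300 = 0.04644 m
Step 2: d/lambda = 0.0433/0.04644 = 0.9324
Step 3: BW = 50.6/(N * d/lambda) = 50.6/(100 * 0.9324) = 0.54

0.54 deg


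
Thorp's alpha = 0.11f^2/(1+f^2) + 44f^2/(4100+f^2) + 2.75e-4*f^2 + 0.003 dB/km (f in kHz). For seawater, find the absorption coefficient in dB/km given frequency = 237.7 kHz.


f^2 = 56501.29
alpha = 0.11*56501.29/(1+56501.29) + 44*56501.29/(4100+56501.29) + 2.75e-4*56501.29 + 0.003 = 56.674

56.674 dB/km


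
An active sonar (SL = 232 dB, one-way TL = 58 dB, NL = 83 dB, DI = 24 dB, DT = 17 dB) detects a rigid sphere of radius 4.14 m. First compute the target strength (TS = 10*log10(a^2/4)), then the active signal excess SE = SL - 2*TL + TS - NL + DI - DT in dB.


Step 1: TS = 10*log10(4.14^2/4) = 6.32 dB
Step 2: SE = SL - 2*TL + TS - NL + DI - DT = 232 - 2*58 + (6.32) - 83 + 24 - 17 = 46.32

46.32 dB


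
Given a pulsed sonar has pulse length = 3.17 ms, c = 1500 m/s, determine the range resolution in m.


dR = c*tau/2 = 1500 * 3.17e-3 / 2 = 2.3775

2.3775 m


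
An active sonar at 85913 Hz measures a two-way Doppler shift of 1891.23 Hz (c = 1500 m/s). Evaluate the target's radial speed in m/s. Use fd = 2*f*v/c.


From fd = 2*f*v/c, v = c*fd/(2*f) = 1500 * 1891.23 / (2*85913) = 16.51

16.51 m/s


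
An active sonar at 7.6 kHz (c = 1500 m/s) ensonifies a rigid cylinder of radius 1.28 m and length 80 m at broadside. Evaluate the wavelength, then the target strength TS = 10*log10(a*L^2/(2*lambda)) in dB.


Step 1: lambda = c/f = 1500/7600 = 0.19737 m
Step 2: TS = 10*log10(a*L^2/(2*lambda)) = 10*log10(1.28*80^2/(2*0.19737)) = 43.17

43.17 dB


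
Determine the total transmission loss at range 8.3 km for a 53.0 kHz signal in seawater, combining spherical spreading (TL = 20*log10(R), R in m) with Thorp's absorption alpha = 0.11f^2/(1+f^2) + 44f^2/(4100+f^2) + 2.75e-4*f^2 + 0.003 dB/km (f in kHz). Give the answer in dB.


Step 1 (Thorp): alpha = 0.11*2809.0/(1+2809.0) + 44*2809.0/(4100+2809.0) + 2.75e-4*2809.0 + 0.003 = 18.7746 dB/km
Step 2: TL_spread = 20*log10(8300) = 78.38 dB
Step 3: TL_abs = alpha*R = 18.7746 * 8.3 = 155.83 dB
Step 4: TL_total = 78.38 + 155.83 = 234.21

234.21 dB


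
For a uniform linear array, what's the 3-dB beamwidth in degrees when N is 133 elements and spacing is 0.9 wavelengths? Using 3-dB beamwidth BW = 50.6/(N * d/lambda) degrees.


0.42 deg


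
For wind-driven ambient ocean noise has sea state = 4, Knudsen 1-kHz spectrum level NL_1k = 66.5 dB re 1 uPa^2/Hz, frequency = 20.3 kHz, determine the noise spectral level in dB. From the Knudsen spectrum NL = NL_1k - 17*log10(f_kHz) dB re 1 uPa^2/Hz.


NL = NL_1k - 17*log10(f_kHz) = 66.5 - 17*log10(20.3) = 66.5 - (22.23) = 44.27

44.27 dB


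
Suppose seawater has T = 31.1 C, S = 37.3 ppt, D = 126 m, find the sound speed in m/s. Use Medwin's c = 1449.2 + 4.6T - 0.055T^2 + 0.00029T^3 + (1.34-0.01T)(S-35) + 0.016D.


1552.17 m/s


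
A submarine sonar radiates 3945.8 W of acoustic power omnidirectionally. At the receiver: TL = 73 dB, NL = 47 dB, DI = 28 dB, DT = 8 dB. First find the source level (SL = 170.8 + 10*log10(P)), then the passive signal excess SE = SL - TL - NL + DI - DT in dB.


Step 1: SL = 170.8 + 10*log10(3945.8) = 206.76 dB
Step 2: SE = SL - TL - NL + DI - DT = 206.76 - 73 - 47 + 28 - 8 = 106.76

106.76 dB


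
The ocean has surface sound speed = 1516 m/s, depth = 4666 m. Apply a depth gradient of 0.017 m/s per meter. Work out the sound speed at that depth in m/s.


c = 1516 + 0.017 * 4666 = 1595.322

1595.322 m/s


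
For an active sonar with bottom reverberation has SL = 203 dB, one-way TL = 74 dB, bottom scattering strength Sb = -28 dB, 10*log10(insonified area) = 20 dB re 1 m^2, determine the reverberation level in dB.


RL = SL - 2*TL + Sb + 10*log10(A) = 203 - 2*74 + (-28) + 20 = 47

47 dB


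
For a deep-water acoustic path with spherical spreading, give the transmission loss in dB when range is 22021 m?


86.86 dB


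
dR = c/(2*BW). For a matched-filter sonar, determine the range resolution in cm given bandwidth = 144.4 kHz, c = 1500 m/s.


dR = c/(2*BW) = 1500 / (2 * 144.4e3) = 0.0052 m = 0.52 cm

0.52 cm


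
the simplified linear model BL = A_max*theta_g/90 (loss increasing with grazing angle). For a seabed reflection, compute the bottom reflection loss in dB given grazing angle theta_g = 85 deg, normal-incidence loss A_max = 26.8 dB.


25.31 dB


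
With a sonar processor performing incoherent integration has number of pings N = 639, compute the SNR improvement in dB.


Gain = 5*log10(639) = 14.03

14.03 dB


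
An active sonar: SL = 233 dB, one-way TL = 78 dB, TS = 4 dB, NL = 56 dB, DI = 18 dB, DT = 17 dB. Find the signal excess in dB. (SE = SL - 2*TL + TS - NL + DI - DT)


26 dB


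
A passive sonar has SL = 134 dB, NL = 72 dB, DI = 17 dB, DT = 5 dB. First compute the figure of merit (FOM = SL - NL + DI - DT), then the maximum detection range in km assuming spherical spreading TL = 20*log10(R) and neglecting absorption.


Step 1: FOM = SL - NL + DI - DT = 134 - 72 + 17 - 5 = 74 dB
Step 2: at max range FOM = TL = 20*log10(R), so R = 10^(74/20) = 5011.87 m = 5.01 km

5.01 km


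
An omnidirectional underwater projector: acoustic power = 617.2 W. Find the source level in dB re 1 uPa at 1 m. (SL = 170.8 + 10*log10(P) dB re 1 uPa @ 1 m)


SL = 170.8 + 10*log10(617.2) = 170.8 + 27.9 = 198.7

198.7 dB


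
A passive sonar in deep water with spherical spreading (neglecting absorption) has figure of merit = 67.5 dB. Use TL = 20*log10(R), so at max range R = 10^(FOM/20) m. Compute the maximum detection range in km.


At max range FOM = TL, so 20*log10(R) = 67.5
R = 10^(67.5/20) = 2371.37 m = 2.37 km

2.37 km


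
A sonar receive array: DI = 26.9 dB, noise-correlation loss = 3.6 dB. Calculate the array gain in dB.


AG = DI - L_corr = 26.9 - 3.6 = 23.3

23.3 dB


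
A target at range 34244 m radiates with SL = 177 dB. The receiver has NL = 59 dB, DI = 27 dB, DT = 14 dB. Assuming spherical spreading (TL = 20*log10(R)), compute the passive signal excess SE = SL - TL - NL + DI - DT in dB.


40.31 dB


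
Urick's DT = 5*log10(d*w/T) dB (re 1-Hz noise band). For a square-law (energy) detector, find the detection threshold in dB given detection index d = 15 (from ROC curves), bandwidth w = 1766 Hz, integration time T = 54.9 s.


DT = 5*log10(d*w/T) = 5*log10(15 * 1766 / 54.9) = 5*log10(482.51) = 13.42

13.42 dB


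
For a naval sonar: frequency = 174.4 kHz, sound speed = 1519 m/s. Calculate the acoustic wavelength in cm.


0.87 cm


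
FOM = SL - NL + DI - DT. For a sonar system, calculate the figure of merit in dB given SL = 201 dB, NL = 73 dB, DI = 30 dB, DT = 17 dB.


FOM = SL - NL + DI - DT = 201 - 73 + 30 - 17 = 141

141 dB


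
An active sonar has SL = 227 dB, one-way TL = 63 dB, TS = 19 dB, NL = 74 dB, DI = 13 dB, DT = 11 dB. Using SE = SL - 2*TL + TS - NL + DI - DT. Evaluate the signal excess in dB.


SE = SL - 2*TL + TS - NL + DI - DT = 227 - 2*63 + (19) - 74 + 13 - 11 = 48

48 dB


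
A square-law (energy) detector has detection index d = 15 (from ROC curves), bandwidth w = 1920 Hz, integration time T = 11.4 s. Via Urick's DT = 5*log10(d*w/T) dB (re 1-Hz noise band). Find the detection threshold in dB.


DT = 5*log10(d*w/T) = 5*log10(15 * 1920 / 11.4) = 5*log10(2526.32) = 17.01

17.01 dB


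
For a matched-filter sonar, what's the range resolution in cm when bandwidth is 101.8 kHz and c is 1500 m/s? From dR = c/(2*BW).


dR = c/(2*BW) = 1500 / (2 * 101.8e3) = 0.0074 m = 0.74 cm

0.74 cm


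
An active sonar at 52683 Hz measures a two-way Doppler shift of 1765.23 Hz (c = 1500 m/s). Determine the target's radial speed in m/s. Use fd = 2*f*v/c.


From fd = 2*f*v/c, v = c*fd/(2*f) = 1500 * 1765.23 / (2*52683) = 25.13

25.13 m/s


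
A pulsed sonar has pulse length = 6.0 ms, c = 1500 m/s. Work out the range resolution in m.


4.5 m


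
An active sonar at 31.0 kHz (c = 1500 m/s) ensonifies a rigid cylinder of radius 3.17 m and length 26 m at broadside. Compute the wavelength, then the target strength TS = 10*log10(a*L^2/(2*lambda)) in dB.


Step 1: lambda = c/f = 1500/31000 = 0.04839 m
Step 2: TS = 10*log10(a*L^2/(2*lambda)) = 10*log10(3.17*26^2/(2*0.04839)) = 43.45

43.45 dB


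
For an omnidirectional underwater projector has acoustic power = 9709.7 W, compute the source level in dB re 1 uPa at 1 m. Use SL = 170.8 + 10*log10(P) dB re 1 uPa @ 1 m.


SL = 170.8 + 10*log10(9709.7) = 170.8 + 39.87 = 210.67

210.67 dB


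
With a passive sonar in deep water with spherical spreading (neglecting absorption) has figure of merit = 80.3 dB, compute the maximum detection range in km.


At max range FOM = TL, so 20*log10(R) = 80.3
R = 10^(80.3/20) = 10351.42 m = 10.35 km

10.35 km


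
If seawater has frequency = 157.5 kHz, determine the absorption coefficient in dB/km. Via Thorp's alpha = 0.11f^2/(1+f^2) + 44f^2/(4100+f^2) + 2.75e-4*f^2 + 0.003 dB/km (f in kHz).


f^2 = 24806.25
alpha = 0.11*24806.25/(1+24806.25) + 44*24806.25/(4100+24806.25) + 2.75e-4*24806.25 + 0.003 = 44.694

44.694 dB/km


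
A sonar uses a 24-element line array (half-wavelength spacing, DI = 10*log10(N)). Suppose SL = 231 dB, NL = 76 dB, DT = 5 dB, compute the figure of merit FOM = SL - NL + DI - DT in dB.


Step 1: DI = 10*log10(24) = 13.8 dB
Step 2: FOM = SL - NL + DI - DT = 231 - 76 + 13.8 - 5 = 163.8

163.8 dB


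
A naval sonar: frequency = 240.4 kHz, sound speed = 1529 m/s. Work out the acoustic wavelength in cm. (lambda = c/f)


0.64 cm


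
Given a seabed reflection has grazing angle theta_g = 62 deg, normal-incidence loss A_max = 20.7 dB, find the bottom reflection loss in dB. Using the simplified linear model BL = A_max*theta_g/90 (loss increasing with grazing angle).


BL = A_max * theta_g / 90 = 20.7 * 62 / 90 = 14.26

14.26 dB


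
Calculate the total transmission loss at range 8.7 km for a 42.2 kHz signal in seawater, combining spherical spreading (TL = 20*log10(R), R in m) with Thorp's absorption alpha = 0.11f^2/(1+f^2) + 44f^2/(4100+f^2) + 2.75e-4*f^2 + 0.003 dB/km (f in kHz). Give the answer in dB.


199.95 dB


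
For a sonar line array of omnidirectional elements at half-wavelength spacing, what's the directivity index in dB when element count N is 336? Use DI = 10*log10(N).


25.26 dB


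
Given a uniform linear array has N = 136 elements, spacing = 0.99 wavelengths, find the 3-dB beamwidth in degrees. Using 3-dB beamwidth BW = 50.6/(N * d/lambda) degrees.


BW = 50.6 / (136 * 0.99) = 50.6 / 134.64 = 0.38

0.38 deg


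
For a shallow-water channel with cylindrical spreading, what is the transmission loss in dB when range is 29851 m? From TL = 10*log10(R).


44.75 dB


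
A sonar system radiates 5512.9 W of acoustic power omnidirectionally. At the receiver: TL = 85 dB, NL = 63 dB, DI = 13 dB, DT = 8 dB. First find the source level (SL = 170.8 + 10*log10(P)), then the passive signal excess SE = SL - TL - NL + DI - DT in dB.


Step 1: SL = 170.8 + 10*log10(5512.9) = 208.21 dB
Step 2: SE = SL - TL - NL + DI - DT = 208.21 - 85 - 63 + 13 - 8 = 65.21

65.21 dB
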